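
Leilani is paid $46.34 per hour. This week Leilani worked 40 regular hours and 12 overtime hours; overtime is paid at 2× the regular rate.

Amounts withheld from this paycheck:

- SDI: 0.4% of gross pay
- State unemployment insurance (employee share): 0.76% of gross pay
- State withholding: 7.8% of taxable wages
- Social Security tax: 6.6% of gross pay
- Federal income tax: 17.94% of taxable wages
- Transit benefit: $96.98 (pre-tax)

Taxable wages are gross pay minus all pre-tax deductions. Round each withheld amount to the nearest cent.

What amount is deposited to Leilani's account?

Regular pay: 40 × $46.34 = $1,853.60
Overtime pay: 12 × $46.34 × 2 = $1,112.16
Gross pay = $1,853.60 + $1,112.16 = $2,965.76
Transit benefit: $96.98
Taxable wages = $2,965.76 − $96.98 = $2,868.78
State withholding: $2,868.78 × 0.078 = $223.76
Federal income tax: $2,868.78 × 0.1794 = $514.66
Social Security tax: $2,965.76 × 0.066 = $195.74
SDI: $2,965.76 × 0.004 = $11.86
State unemployment insurance (employee share): $2,965.76 × 0.0076 = $22.54
Total deductions = $96.98 + $223.76 + $514.66 + $195.74 + $11.86 + $22.54 = $1,065.54
Net pay = $2,965.76 − $1,065.54 = $1,900.22

$1,900.22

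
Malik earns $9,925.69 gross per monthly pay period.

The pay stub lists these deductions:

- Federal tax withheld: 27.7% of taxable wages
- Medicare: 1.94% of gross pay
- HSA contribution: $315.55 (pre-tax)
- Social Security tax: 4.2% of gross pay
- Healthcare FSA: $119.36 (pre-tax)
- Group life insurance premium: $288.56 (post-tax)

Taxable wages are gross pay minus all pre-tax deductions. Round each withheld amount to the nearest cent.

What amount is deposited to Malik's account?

$5,963.83

HSA contribution: $315.55
Healthcare FSA: $119.36
Pre-tax total = $315.55 + $119.36 = $434.91
Taxable wages = $9,925.69 − $434.91 = $9,490.78
Federal tax withheld: $9,490.78 × 0.277 = $2,628.95
Medicare: $9,925.69 × 0.0194 = $192.56
Social Security tax: $9,925.69 × 0.042 = $416.88
Group life insurance premium: $288.56
Total deductions = $315.55 + $119.36 + $2,628.95 + $192.56 + $416.88 + $288.56 = $3,961.86
Net pay = $9,925.69 − $3,961.86 = $5,963.83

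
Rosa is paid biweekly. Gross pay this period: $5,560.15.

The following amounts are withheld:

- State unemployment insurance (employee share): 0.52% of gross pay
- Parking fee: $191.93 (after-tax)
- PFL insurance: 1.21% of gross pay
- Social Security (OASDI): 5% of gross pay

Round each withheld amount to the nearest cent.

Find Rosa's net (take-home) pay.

$4,994.02

PFL insurance: $5,560.15 × 0.0121 = $67.28
Social Security (OASDI): $5,560.15 × 0.05 = $278.01
State unemployment insurance (employee share): $5,560.15 × 0.0052 = $28.91
Parking fee: $191.93
Total deductions = $67.28 + $278.01 + $28.91 + $191.93 = $566.13
Net pay = $5,560.15 − $566.13 = $4,994.02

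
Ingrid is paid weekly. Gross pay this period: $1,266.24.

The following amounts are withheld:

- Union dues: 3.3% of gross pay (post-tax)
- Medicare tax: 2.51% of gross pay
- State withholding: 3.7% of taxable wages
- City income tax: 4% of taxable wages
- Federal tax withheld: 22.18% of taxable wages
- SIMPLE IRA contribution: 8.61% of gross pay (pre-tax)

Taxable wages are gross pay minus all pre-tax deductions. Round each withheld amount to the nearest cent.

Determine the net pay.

$737.87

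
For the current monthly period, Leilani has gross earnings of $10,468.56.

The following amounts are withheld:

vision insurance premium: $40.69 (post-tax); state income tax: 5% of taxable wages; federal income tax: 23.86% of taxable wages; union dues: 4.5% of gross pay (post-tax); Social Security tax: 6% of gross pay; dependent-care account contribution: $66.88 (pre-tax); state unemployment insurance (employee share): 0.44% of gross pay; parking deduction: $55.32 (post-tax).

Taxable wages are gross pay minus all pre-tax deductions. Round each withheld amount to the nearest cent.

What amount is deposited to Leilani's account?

Dependent-care account contribution: $66.88
Taxable wages = $10,468.56 − $66.88 = $10,401.68
Federal income tax: $10,401.68 × 0.2386 = $2,481.84
State income tax: $10,401.68 × 0.05 = $520.08
Social Security tax: $10,468.56 × 0.06 = $628.11
State unemployment insurance (employee share): $10,468.56 × 0.0044 = $46.06
Vision insurance premium: $40.69
Parking deduction: $55.32
Union dues: $10,468.56 × 0.045 = $471.09
Total deductions = $66.88 + $2,481.84 + $520.08 + $628.11 + $46.06 + $40.69 + $55.32 + $471.09 = $4,310.07
Net pay = $10,468.56 − $4,310.07 = $6,158.49

$6,158.49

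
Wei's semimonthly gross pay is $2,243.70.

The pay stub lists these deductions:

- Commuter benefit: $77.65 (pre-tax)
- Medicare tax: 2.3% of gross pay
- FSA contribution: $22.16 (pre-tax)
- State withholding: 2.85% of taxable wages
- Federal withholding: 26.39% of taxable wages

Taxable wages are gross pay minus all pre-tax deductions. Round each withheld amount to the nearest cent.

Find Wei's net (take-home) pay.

FSA contribution: $22.16
Commuter benefit: $77.65
Pre-tax total = $22.16 + $77.65 = $99.81
Taxable wages = $2,243.70 − $99.81 = $2,143.89
Federal withholding: $2,143.89 × 0.2639 = $565.77
State withholding: $2,143.89 × 0.0285 = $61.10
Medicare tax: $2,243.70 × 0.023 = $51.61
Total deductions = $22.16 + $77.65 + $565.77 + $61.10 + $51.61 = $778.29
Net pay = $2,243.70 − $778.29 = $1,465.41

$1,465.41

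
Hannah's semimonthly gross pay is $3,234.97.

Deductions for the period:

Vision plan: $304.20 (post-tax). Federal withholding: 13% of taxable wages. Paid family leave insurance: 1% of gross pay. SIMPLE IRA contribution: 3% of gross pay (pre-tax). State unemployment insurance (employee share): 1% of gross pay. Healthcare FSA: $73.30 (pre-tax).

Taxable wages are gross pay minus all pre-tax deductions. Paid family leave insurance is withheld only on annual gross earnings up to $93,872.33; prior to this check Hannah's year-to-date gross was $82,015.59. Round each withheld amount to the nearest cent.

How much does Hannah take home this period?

SIMPLE IRA contribution: $3,234.97 × 0.03 = $97.05
Healthcare FSA: $73.30
Pre-tax total = $97.05 + $73.30 = $170.35
Taxable wages = $3,234.97 − $170.35 = $3,064.62
Federal withholding: $3,064.62 × 0.13 = $398.40
State unemployment insurance (employee share): $3,234.97 × 0.01 = $32.35
Paid family leave insurance: cap not yet reached, full $3,234.97 is subject → $3,234.97 × 0.01 = $32.35
Vision plan: $304.20
Total deductions = $97.05 + $73.30 + $398.40 + $32.35 + $32.35 + $304.20 = $937.65
Net pay = $3,234.97 − $937.65 = $2,297.32

$2,297.32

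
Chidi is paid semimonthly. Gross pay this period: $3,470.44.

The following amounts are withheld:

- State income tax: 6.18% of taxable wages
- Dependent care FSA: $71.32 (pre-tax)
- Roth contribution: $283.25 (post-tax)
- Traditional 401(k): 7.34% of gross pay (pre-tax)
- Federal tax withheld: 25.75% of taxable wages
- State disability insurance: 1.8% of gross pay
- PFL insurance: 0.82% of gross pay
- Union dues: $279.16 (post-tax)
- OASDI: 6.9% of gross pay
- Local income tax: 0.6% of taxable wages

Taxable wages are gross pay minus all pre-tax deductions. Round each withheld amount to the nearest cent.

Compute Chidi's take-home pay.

$1,228.72

Traditional 401(k): $3,470.44 × 0.0734 = $254.73
Dependent care FSA: $71.32
Pre-tax total = $254.73 + $71.32 = $326.05
Taxable wages = $3,470.44 − $326.05 = $3,144.39
State income tax: $3,144.39 × 0.0618 = $194.32
Local income tax: $3,144.39 × 0.006 = $18.87
Federal tax withheld: $3,144.39 × 0.2575 = $809.68
State disability insurance: $3,470.44 × 0.018 = $62.47
PFL insurance: $3,470.44 × 0.0082 = $28.46
OASDI: $3,470.44 × 0.069 = $239.46
Roth contribution: $283.25
Union dues: $279.16
Total deductions = $254.73 + $71.32 + $194.32 + $18.87 + $809.68 + $62.47 + $28.46 + $239.46 + $283.25 + $279.16 = $2,241.72
Net pay = $3,470.44 − $2,241.72 = $1,228.72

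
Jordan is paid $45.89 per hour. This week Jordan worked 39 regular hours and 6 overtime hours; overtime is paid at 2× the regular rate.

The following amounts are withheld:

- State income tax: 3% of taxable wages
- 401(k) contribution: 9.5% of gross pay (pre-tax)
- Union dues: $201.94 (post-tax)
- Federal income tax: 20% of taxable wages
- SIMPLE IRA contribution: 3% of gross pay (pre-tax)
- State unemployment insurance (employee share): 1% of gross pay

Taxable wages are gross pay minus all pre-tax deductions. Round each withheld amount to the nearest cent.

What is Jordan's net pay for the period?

Regular pay: 39 × $45.89 = $1789.71
Overtime pay: 6 × $45.89 × 2 = $550.68
Gross pay = $1789.71 + $550.68 = $2340.39
401(k) contribution: $2340.39 × 0.095 = $222.34
SIMPLE IRA contribution: $2340.39 × 0.03 = $70.21
Pre-tax total = $222.34 + $70.21 = $292.55
Taxable wages = $2340.39 − $292.55 = $2047.84
State income tax: $2047.84 × 0.03 = $61.44
Federal income tax: $2047.84 × 0.2 = $409.57
State unemployment insurance (employee share): $2340.39 × 0.01 = $23.40
Union dues: $201.94
Total deductions = $222.34 + $70.21 + $61.44 + $409.57 + $23.40 + $201.94 = $988.90
Net pay = $2340.39 − $988.90 = $1351.49

$1351.49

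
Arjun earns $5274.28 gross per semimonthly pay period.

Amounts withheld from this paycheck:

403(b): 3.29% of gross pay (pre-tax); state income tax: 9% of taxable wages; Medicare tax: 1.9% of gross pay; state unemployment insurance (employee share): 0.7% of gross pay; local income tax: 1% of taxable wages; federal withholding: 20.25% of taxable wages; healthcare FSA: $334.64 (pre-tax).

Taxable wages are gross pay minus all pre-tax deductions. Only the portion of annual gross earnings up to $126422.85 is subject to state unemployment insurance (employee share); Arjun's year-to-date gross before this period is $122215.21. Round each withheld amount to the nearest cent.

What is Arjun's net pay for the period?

$3194.71

403(b): $5274.28 × 0.0329 = $173.52
Healthcare FSA: $334.64
Pre-tax total = $173.52 + $334.64 = $508.16
Taxable wages = $5274.28 − $508.16 = $4766.12
Local income tax: $4766.12 × 0.01 = $47.66
Federal withholding: $4766.12 × 0.2025 = $965.14
State income tax: $4766.12 × 0.09 = $428.95
Medicare tax: $5274.28 × 0.019 = $100.21
State unemployment insurance (employee share): only $126422.85 − $122215.21 = $4207.64 of this check is subject → $4207.64 × 0.007 = $29.45
Total deductions = $173.52 + $334.64 + $47.66 + $965.14 + $428.95 + $100.21 + $29.45 = $2079.57
Net pay = $5274.28 − $2079.57 = $3194.71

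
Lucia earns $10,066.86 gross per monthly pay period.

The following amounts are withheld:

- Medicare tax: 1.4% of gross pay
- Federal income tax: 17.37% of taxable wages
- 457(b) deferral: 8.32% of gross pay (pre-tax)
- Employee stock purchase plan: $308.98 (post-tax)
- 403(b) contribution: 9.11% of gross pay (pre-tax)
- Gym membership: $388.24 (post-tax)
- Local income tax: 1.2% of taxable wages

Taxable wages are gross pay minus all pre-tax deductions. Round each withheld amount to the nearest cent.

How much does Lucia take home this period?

$5,930.47

457(b) deferral: $10,066.86 × 0.0832 = $837.56
403(b) contribution: $10,066.86 × 0.0911 = $917.09
Pre-tax total = $837.56 + $917.09 = $1,754.65
Taxable wages = $10,066.86 − $1,754.65 = $8,312.21
Local income tax: $8,312.21 × 0.012 = $99.75
Federal income tax: $8,312.21 × 0.1737 = $1,443.83
Medicare tax: $10,066.86 × 0.014 = $140.94
Employee stock purchase plan: $308.98
Gym membership: $388.24
Total deductions = $837.56 + $917.09 + $99.75 + $1,443.83 + $140.94 + $308.98 + $388.24 = $4,136.39
Net pay = $10,066.86 − $4,136.39 = $5,930.47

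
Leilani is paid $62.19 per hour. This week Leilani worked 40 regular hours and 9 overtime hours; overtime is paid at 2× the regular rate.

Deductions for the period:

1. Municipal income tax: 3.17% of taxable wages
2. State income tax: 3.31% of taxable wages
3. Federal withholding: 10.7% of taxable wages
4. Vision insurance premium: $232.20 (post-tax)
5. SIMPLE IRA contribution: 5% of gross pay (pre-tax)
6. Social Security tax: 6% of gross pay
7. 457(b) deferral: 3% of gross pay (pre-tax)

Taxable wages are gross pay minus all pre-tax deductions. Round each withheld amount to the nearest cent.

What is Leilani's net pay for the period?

Regular pay: 40 × $62.19 = $2,487.60
Overtime pay: 9 × $62.19 × 2 = $1,119.42
Gross pay = $2,487.60 + $1,119.42 = $3,607.02
457(b) deferral: $3,607.02 × 0.03 = $108.21
SIMPLE IRA contribution: $3,607.02 × 0.05 = $180.35
Pre-tax total = $108.21 + $180.35 = $288.56
Taxable wages = $3,607.02 − $288.56 = $3,318.46
State income tax: $3,318.46 × 0.0331 = $109.84
Federal withholding: $3,318.46 × 0.107 = $355.08
Municipal income tax: $3,318.46 × 0.0317 = $105.20
Social Security tax: $3,607.02 × 0.06 = $216.42
Vision insurance premium: $232.20
Total deductions = $108.21 + $180.35 + $109.84 + $355.08 + $105.20 + $216.42 + $232.20 = $1,307.30
Net pay = $3,607.02 − $1,307.30 = $2,299.72

$2,299.72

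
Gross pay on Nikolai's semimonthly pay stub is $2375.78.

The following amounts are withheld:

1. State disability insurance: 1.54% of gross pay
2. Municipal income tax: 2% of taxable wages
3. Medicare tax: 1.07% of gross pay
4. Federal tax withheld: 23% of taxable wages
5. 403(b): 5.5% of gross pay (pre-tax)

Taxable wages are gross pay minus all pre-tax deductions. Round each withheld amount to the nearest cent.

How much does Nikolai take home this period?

403(b): $2375.78 × 0.055 = $130.67
Taxable wages = $2375.78 − $130.67 = $2245.11
Municipal income tax: $2245.11 × 0.02 = $44.90
Federal tax withheld: $2245.11 × 0.23 = $516.38
State disability insurance: $2375.78 × 0.0154 = $36.59
Medicare tax: $2375.78 × 0.0107 = $25.42
Total deductions = $130.67 + $44.90 + $516.38 + $36.59 + $25.42 = $753.96
Net pay = $2375.78 − $753.96 = $1621.82

$1621.82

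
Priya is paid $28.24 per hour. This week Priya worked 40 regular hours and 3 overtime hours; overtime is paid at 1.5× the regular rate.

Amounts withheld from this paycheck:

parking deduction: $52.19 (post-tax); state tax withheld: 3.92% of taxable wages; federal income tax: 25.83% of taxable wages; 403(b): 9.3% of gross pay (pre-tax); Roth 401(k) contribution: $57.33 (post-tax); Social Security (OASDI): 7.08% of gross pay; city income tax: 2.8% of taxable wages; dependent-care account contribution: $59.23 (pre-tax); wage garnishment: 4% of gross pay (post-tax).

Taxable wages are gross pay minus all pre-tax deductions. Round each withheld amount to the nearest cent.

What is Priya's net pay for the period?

$480.09

Regular pay: 40 × $28.24 = $1,129.60
Overtime pay: 3 × $28.24 × 1.5 = $127.08
Gross pay = $1,129.60 + $127.08 = $1,256.68
403(b): $1,256.68 × 0.093 = $116.87
Dependent-care account contribution: $59.23
Pre-tax total = $116.87 + $59.23 = $176.10
Taxable wages = $1,256.68 − $176.10 = $1,080.58
State tax withheld: $1,080.58 × 0.0392 = $42.36
Federal income tax: $1,080.58 × 0.2583 = $279.11
City income tax: $1,080.58 × 0.028 = $30.26
Social Security (OASDI): $1,256.68 × 0.0708 = $88.97
Roth 401(k) contribution: $57.33
Parking deduction: $52.19
Wage garnishment: $1,256.68 × 0.04 = $50.27
Total deductions = $116.87 + $59.23 + $42.36 + $279.11 + $30.26 + $88.97 + $57.33 + $52.19 + $50.27 = $776.59
Net pay = $1,256.68 − $776.59 = $480.09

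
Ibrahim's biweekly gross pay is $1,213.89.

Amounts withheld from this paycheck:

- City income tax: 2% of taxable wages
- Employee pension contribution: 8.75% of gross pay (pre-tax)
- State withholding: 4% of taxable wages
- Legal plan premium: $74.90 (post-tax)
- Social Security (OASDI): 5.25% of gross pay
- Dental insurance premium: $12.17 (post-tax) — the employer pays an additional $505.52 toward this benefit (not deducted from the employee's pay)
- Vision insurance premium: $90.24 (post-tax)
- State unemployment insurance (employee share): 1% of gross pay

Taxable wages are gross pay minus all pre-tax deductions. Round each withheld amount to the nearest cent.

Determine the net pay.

$788.03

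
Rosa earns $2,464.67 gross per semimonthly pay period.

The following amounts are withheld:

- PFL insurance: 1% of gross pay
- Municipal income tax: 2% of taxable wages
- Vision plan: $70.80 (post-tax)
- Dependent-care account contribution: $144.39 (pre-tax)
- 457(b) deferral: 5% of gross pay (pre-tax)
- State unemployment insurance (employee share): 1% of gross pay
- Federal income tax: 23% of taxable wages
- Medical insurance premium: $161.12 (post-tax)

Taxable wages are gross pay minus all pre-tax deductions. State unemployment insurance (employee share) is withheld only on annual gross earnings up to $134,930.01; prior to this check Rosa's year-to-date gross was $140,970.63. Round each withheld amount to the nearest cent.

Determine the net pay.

457(b) deferral: $2,464.67 × 0.05 = $123.23
Dependent-care account contribution: $144.39
Pre-tax total = $123.23 + $144.39 = $267.62
Taxable wages = $2,464.67 − $267.62 = $2,197.05
Federal income tax: $2,197.05 × 0.23 = $505.32
Municipal income tax: $2,197.05 × 0.02 = $43.94
PFL insurance: $2,464.67 × 0.01 = $24.65
State unemployment insurance (employee share): annual cap $134,930.01 already reached (YTD $140,970.63), so $0.00
Vision plan: $70.80
Medical insurance premium: $161.12
Total deductions = $123.23 + $144.39 + $505.32 + $43.94 + $24.65 + $0.00 + $70.80 + $161.12 = $1,073.45
Net pay = $2,464.67 − $1,073.45 = $1,391.22

$1,391.22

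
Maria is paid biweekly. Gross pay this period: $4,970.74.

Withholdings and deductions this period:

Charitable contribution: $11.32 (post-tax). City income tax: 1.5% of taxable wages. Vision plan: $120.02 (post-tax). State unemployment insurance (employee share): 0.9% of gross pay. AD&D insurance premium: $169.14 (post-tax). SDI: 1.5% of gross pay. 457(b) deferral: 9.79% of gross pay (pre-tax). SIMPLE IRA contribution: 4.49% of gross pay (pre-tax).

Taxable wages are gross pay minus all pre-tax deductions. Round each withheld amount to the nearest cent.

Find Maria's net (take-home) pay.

457(b) deferral: $4,970.74 × 0.0979 = $486.64
SIMPLE IRA contribution: $4,970.74 × 0.0449 = $223.19
Pre-tax total = $486.64 + $223.19 = $709.83
Taxable wages = $4,970.74 − $709.83 = $4,260.91
City income tax: $4,260.91 × 0.015 = $63.91
State unemployment insurance (employee share): $4,970.74 × 0.009 = $44.74
SDI: $4,970.74 × 0.015 = $74.56
Vision plan: $120.02
Charitable contribution: $11.32
AD&D insurance premium: $169.14
Total deductions = $486.64 + $223.19 + $63.91 + $44.74 + $74.56 + $120.02 + $11.32 + $169.14 = $1,193.52
Net pay = $4,970.74 − $1,193.52 = $3,777.22

$3,777.22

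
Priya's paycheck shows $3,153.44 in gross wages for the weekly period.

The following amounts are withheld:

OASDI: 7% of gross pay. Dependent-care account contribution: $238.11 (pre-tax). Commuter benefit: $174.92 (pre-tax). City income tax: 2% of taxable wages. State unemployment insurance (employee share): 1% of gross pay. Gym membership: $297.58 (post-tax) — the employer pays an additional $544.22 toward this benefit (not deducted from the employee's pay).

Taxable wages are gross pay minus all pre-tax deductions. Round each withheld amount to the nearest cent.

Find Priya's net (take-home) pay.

$2,135.75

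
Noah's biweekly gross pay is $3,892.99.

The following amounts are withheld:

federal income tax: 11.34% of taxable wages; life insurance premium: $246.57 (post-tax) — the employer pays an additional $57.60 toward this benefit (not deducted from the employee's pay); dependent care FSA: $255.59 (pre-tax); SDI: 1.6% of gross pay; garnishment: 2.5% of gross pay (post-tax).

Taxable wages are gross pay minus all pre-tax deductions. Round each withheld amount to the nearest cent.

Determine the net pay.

Dependent care FSA: $255.59
Taxable wages = $3,892.99 − $255.59 = $3,637.40
Federal income tax: $3,637.40 × 0.1134 = $412.48
SDI: $3,892.99 × 0.016 = $62.29
Life insurance premium: $246.57
Garnishment: $3,892.99 × 0.025 = $97.32
(Employer's $57.60 toward life insurance premium is not withheld from the employee.)
Total deductions = $255.59 + $412.48 + $62.29 + $246.57 + $97.32 = $1,074.25
Net pay = $3,892.99 − $1,074.25 = $2,818.74

$2,818.74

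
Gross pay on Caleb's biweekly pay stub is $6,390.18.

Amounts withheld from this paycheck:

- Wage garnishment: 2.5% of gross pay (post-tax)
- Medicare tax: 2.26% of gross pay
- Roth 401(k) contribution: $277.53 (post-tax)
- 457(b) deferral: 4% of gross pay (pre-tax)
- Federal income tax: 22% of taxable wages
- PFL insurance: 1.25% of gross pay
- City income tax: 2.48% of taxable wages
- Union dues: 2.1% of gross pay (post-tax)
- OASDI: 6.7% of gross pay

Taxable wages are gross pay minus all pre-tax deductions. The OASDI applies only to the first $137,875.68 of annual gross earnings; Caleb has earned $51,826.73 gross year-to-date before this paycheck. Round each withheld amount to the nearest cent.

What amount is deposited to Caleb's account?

$3,408.91

457(b) deferral: $6,390.18 × 0.04 = $255.61
Taxable wages = $6,390.18 − $255.61 = $6,134.57
City income tax: $6,134.57 × 0.0248 = $152.14
Federal income tax: $6,134.57 × 0.22 = $1,349.61
Medicare tax: $6,390.18 × 0.0226 = $144.42
PFL insurance: $6,390.18 × 0.0125 = $79.88
OASDI: cap not yet reached, full $6,390.18 is subject → $6,390.18 × 0.067 = $428.14
Wage garnishment: $6,390.18 × 0.025 = $159.75
Union dues: $6,390.18 × 0.021 = $134.19
Roth 401(k) contribution: $277.53
Total deductions = $255.61 + $152.14 + $1,349.61 + $144.42 + $79.88 + $428.14 + $159.75 + $134.19 + $277.53 = $2,981.27
Net pay = $6,390.18 − $2,981.27 = $3,408.91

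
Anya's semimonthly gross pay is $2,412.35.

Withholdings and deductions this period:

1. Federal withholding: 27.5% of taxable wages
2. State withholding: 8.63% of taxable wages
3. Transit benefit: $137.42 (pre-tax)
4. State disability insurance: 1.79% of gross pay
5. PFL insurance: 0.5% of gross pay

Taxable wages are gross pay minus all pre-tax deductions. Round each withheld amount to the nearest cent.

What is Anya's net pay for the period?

Transit benefit: $137.42
Taxable wages = $2,412.35 − $137.42 = $2,274.93
State withholding: $2,274.93 × 0.0863 = $196.33
Federal withholding: $2,274.93 × 0.275 = $625.61
State disability insurance: $2,412.35 × 0.0179 = $43.18
PFL insurance: $2,412.35 × 0.005 = $12.06
Total deductions = $137.42 + $196.33 + $625.61 + $43.18 + $12.06 = $1,014.60
Net pay = $2,412.35 − $1,014.60 = $1,397.75

$1,397.75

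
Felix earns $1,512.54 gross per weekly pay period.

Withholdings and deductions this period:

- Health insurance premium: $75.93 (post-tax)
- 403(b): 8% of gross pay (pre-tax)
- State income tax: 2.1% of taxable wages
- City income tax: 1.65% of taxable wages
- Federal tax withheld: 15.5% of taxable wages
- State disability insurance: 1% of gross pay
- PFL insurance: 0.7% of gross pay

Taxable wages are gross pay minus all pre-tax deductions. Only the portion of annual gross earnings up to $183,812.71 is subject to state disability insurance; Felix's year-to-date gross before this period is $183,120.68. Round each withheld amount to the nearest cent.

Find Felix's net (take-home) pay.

$1,030.23

403(b): $1,512.54 × 0.08 = $121.00
Taxable wages = $1,512.54 − $121.00 = $1,391.54
Federal tax withheld: $1,391.54 × 0.155 = $215.69
City income tax: $1,391.54 × 0.0165 = $22.96
State income tax: $1,391.54 × 0.021 = $29.22
PFL insurance: $1,512.54 × 0.007 = $10.59
State disability insurance: only $183,812.71 − $183,120.68 = $692.03 of this check is subject → $692.03 × 0.01 = $6.92
Health insurance premium: $75.93
Total deductions = $121.00 + $215.69 + $22.96 + $29.22 + $10.59 + $6.92 + $75.93 = $482.31
Net pay = $1,512.54 − $482.31 = $1,030.23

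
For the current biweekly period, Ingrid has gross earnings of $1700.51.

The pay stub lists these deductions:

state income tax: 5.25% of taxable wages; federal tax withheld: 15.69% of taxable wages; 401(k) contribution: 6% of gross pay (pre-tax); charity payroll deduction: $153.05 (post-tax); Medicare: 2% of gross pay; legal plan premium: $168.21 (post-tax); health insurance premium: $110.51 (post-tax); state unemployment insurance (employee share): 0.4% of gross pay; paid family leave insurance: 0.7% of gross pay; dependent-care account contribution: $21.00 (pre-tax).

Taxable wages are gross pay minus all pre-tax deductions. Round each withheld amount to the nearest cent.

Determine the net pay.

$762.67

Dependent-care account contribution: $21.00
401(k) contribution: $1700.51 × 0.06 = $102.03
Pre-tax total = $21.00 + $102.03 = $123.03
Taxable wages = $1700.51 − $123.03 = $1577.48
State income tax: $1577.48 × 0.0525 = $82.82
Federal tax withheld: $1577.48 × 0.1569 = $247.51
State unemployment insurance (employee share): $1700.51 × 0.004 = $6.80
Paid family leave insurance: $1700.51 × 0.007 = $11.90
Medicare: $1700.51 × 0.02 = $34.01
Legal plan premium: $168.21
Health insurance premium: $110.51
Charity payroll deduction: $153.05
Total deductions = $21.00 + $102.03 + $82.82 + $247.51 + $6.80 + $11.90 + $34.01 + $168.21 + $110.51 + $153.05 = $937.84
Net pay = $1700.51 − $937.84 = $762.67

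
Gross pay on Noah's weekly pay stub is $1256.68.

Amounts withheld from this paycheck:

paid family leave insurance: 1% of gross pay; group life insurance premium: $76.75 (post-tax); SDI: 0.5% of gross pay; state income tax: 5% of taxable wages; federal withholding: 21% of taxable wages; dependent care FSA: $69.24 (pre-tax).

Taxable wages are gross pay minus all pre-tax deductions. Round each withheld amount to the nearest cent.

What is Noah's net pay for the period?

$783.11

Dependent care FSA: $69.24
Taxable wages = $1256.68 − $69.24 = $1187.44
State income tax: $1187.44 × 0.05 = $59.37
Federal withholding: $1187.44 × 0.21 = $249.36
SDI: $1256.68 × 0.005 = $6.28
Paid family leave insurance: $1256.68 × 0.01 = $12.57
Group life insurance premium: $76.75
Total deductions = $69.24 + $59.37 + $249.36 + $6.28 + $12.57 + $76.75 = $473.57
Net pay = $1256.68 − $473.57 = $783.11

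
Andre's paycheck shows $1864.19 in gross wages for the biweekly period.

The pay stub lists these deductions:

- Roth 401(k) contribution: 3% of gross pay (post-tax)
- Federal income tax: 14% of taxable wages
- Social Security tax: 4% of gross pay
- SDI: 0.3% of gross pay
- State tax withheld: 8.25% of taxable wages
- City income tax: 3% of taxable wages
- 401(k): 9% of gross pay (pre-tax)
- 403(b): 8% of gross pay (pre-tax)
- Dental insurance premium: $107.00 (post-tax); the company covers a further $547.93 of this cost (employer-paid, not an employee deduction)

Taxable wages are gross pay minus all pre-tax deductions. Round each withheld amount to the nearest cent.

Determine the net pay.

$913.49

401(k): $1864.19 × 0.09 = $167.78
403(b): $1864.19 × 0.08 = $149.14
Pre-tax total = $167.78 + $149.14 = $316.92
Taxable wages = $1864.19 − $316.92 = $1547.27
Federal income tax: $1547.27 × 0.14 = $216.62
State tax withheld: $1547.27 × 0.0825 = $127.65
City income tax: $1547.27 × 0.03 = $46.42
Social Security tax: $1864.19 × 0.04 = $74.57
SDI: $1864.19 × 0.003 = $5.59
Dental insurance premium: $107.00
Roth 401(k) contribution: $1864.19 × 0.03 = $55.93
(Employer's $547.93 toward dental insurance premium is not withheld from the employee.)
Total deductions = $167.78 + $149.14 + $216.62 + $127.65 + $46.42 + $74.57 + $5.59 + $107.00 + $55.93 = $950.70
Net pay = $1864.19 − $950.70 = $913.49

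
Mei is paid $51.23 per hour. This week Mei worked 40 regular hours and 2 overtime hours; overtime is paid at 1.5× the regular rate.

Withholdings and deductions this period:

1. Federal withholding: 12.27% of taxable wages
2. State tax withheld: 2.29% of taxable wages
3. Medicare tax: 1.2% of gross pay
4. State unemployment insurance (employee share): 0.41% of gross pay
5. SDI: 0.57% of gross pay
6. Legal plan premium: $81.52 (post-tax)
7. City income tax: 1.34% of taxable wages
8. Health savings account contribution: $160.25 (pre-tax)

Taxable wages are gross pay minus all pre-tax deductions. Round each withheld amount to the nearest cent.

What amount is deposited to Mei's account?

$1,588.32

Regular pay: 40 × $51.23 = $2,049.20
Overtime pay: 2 × $51.23 × 1.5 = $153.69
Gross pay = $2,049.20 + $153.69 = $2,202.89
Health savings account contribution: $160.25
Taxable wages = $2,202.89 − $160.25 = $2,042.64
State tax withheld: $2,042.64 × 0.0229 = $46.78
Federal withholding: $2,042.64 × 0.1227 = $250.63
City income tax: $2,042.64 × 0.0134 = $27.37
State unemployment insurance (employee share): $2,202.89 × 0.0041 = $9.03
Medicare tax: $2,202.89 × 0.012 = $26.43
SDI: $2,202.89 × 0.0057 = $12.56
Legal plan premium: $81.52
Total deductions = $160.25 + $46.78 + $250.63 + $27.37 + $9.03 + $26.43 + $12.56 + $81.52 = $614.57
Net pay = $2,202.89 − $614.57 = $1,588.32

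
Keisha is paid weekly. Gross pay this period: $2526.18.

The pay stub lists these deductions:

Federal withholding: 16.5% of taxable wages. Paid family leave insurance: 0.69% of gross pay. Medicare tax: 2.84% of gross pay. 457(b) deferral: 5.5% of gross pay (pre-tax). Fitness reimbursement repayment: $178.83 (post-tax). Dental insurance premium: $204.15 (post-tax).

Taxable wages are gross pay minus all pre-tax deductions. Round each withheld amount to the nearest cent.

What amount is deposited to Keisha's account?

$1521.20

457(b) deferral: $2526.18 × 0.055 = $138.94
Taxable wages = $2526.18 − $138.94 = $2387.24
Federal withholding: $2387.24 × 0.165 = $393.89
Paid family leave insurance: $2526.18 × 0.0069 = $17.43
Medicare tax: $2526.18 × 0.0284 = $71.74
Dental insurance premium: $204.15
Fitness reimbursement repayment: $178.83
Total deductions = $138.94 + $393.89 + $17.43 + $71.74 + $204.15 + $178.83 = $1004.98
Net pay = $2526.18 − $1004.98 = $1521.20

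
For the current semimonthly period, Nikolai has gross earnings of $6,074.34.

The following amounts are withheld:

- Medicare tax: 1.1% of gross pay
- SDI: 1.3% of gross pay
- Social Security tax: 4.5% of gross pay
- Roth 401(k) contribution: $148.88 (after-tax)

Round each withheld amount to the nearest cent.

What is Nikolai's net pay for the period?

$5,506.32

Medicare tax: $6,074.34 × 0.011 = $66.82
Social Security tax: $6,074.34 × 0.045 = $273.35
SDI: $6,074.34 × 0.013 = $78.97
Roth 401(k) contribution: $148.88
Total deductions = $66.82 + $273.35 + $78.97 + $148.88 = $568.02
Net pay = $6,074.34 − $568.02 = $5,506.32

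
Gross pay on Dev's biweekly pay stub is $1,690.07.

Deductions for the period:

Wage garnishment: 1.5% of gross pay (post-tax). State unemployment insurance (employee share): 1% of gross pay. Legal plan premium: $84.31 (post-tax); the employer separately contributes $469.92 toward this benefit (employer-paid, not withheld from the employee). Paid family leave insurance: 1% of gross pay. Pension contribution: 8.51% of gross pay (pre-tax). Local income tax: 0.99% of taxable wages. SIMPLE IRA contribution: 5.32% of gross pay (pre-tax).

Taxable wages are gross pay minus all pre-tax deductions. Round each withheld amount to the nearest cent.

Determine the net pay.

$1,298.46

Pension contribution: $1,690.07 × 0.0851 = $143.82
SIMPLE IRA contribution: $1,690.07 × 0.0532 = $89.91
Pre-tax total = $143.82 + $89.91 = $233.73
Taxable wages = $1,690.07 − $233.73 = $1,456.34
Local income tax: $1,456.34 × 0.0099 = $14.42
Paid family leave insurance: $1,690.07 × 0.01 = $16.90
State unemployment insurance (employee share): $1,690.07 × 0.01 = $16.90
Wage garnishment: $1,690.07 × 0.015 = $25.35
Legal plan premium: $84.31
(Employer's $469.92 toward legal plan premium is not withheld from the employee.)
Total deductions = $143.82 + $89.91 + $14.42 + $16.90 + $16.90 + $25.35 + $84.31 = $391.61
Net pay = $1,690.07 − $391.61 = $1,298.46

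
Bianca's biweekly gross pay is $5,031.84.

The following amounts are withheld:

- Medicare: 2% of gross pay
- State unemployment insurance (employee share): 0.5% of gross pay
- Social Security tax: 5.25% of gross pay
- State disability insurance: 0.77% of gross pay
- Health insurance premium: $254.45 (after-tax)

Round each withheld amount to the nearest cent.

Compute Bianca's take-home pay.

$4,348.67

State disability insurance: $5,031.84 × 0.0077 = $38.75
State unemployment insurance (employee share): $5,031.84 × 0.005 = $25.16
Medicare: $5,031.84 × 0.02 = $100.64
Social Security tax: $5,031.84 × 0.0525 = $264.17
Health insurance premium: $254.45
Total deductions = $38.75 + $25.16 + $100.64 + $264.17 + $254.45 = $683.17
Net pay = $5,031.84 − $683.17 = $4,348.67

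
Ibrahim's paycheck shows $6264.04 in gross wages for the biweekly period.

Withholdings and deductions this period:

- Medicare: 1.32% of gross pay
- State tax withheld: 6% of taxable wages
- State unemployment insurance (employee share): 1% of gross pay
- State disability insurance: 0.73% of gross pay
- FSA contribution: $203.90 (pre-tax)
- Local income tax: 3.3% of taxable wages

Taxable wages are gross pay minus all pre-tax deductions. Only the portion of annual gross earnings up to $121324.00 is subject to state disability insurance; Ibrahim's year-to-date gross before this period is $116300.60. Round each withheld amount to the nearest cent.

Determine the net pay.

$5314.55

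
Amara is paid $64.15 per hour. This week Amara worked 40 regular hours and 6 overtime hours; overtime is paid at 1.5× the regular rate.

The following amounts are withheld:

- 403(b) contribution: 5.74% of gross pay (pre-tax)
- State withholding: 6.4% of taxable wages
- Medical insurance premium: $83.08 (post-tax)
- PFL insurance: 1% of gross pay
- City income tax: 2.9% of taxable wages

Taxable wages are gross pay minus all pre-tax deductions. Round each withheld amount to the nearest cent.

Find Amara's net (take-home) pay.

Regular pay: 40 × $64.15 = $2,566.00
Overtime pay: 6 × $64.15 × 1.5 = $577.35
Gross pay = $2,566.00 + $577.35 = $3,143.35
403(b) contribution: $3,143.35 × 0.0574 = $180.43
Taxable wages = $3,143.35 − $180.43 = $2,962.92
City income tax: $2,962.92 × 0.029 = $85.92
State withholding: $2,962.92 × 0.064 = $189.63
PFL insurance: $3,143.35 × 0.01 = $31.43
Medical insurance premium: $83.08
Total deductions = $180.43 + $85.92 + $189.63 + $31.43 + $83.08 = $570.49
Net pay = $3,143.35 − $570.49 = $2,572.86

$2,572.86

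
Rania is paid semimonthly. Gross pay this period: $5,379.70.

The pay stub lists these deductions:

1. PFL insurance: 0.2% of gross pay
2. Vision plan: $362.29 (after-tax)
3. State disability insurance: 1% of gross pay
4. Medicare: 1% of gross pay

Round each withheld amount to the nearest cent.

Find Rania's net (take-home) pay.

$4,899.05

Medicare: $5,379.70 × 0.01 = $53.80
State disability insurance: $5,379.70 × 0.01 = $53.80
PFL insurance: $5,379.70 × 0.002 = $10.76
Vision plan: $362.29
Total deductions = $53.80 + $53.80 + $10.76 + $362.29 = $480.65
Net pay = $5,379.70 − $480.65 = $4,899.05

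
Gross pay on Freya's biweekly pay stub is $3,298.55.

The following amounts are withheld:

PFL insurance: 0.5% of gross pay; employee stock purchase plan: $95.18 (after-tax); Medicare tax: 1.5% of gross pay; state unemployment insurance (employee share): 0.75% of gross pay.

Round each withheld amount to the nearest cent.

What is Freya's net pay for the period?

$3,112.66

State unemployment insurance (employee share): $3,298.55 × 0.0075 = $24.74
Medicare tax: $3,298.55 × 0.015 = $49.48
PFL insurance: $3,298.55 × 0.005 = $16.49
Employee stock purchase plan: $95.18
Total deductions = $24.74 + $49.48 + $16.49 + $95.18 = $185.89
Net pay = $3,298.55 − $185.89 = $3,112.66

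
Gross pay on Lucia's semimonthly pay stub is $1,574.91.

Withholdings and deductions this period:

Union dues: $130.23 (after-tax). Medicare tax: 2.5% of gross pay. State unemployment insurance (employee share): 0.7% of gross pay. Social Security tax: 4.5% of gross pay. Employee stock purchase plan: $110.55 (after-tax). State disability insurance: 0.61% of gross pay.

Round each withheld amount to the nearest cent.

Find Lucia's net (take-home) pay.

$1,203.26

State disability insurance: $1,574.91 × 0.0061 = $9.61
Social Security tax: $1,574.91 × 0.045 = $70.87
State unemployment insurance (employee share): $1,574.91 × 0.007 = $11.02
Medicare tax: $1,574.91 × 0.025 = $39.37
Union dues: $130.23
Employee stock purchase plan: $110.55
Total deductions = $9.61 + $70.87 + $11.02 + $39.37 + $130.23 + $110.55 = $371.65
Net pay = $1,574.91 − $371.65 = $1,203.26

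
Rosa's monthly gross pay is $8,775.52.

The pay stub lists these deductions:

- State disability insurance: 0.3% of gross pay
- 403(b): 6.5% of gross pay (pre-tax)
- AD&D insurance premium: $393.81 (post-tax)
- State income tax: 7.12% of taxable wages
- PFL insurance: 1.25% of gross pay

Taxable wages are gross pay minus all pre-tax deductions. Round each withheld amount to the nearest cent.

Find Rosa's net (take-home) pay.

403(b): $8,775.52 × 0.065 = $570.41
Taxable wages = $8,775.52 − $570.41 = $8,205.11
State income tax: $8,205.11 × 0.0712 = $584.20
State disability insurance: $8,775.52 × 0.003 = $26.33
PFL insurance: $8,775.52 × 0.0125 = $109.69
AD&D insurance premium: $393.81
Total deductions = $570.41 + $584.20 + $26.33 + $109.69 + $393.81 = $1,684.44
Net pay = $8,775.52 − $1,684.44 = $7,091.08

$7,091.08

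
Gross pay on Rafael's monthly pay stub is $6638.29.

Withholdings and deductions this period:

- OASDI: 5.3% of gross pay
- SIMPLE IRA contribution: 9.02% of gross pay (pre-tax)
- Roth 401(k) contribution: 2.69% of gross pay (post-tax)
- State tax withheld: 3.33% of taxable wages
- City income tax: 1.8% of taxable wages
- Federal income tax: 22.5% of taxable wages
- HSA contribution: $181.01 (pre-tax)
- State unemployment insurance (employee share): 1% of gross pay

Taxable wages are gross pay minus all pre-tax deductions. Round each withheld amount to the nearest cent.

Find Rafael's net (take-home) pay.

$3643.03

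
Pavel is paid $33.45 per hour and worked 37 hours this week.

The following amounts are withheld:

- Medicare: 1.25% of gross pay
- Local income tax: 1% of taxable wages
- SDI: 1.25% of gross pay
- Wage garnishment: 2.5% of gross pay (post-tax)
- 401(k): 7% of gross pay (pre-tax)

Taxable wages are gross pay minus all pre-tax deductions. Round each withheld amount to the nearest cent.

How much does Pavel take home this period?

Gross pay: 37 × $33.45 = $1237.65
401(k): $1237.65 × 0.07 = $86.64
Taxable wages = $1237.65 − $86.64 = $1151.01
Local income tax: $1151.01 × 0.01 = $11.51
Medicare: $1237.65 × 0.0125 = $15.47
SDI: $1237.65 × 0.0125 = $15.47
Wage garnishment: $1237.65 × 0.025 = $30.94
Total deductions = $86.64 + $11.51 + $15.47 + $15.47 + $30.94 = $160.03
Net pay = $1237.65 − $160.03 = $1077.62

$1077.62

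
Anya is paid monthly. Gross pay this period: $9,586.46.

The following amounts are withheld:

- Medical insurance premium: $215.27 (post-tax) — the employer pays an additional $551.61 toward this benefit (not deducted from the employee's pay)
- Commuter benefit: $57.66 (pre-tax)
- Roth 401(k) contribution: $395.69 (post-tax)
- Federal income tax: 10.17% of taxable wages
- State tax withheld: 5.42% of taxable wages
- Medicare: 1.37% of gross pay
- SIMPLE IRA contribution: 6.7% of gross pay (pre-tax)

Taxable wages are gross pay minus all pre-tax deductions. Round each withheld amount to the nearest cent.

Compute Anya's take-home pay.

$6,758.81

Commuter benefit: $57.66
SIMPLE IRA contribution: $9,586.46 × 0.067 = $642.29
Pre-tax total = $57.66 + $642.29 = $699.95
Taxable wages = $9,586.46 − $699.95 = $8,886.51
State tax withheld: $8,886.51 × 0.0542 = $481.65
Federal income tax: $8,886.51 × 0.1017 = $903.76
Medicare: $9,586.46 × 0.0137 = $131.33
Medical insurance premium: $215.27
Roth 401(k) contribution: $395.69
(Employer's $551.61 toward medical insurance premium is not withheld from the employee.)
Total deductions = $57.66 + $642.29 + $481.65 + $903.76 + $131.33 + $215.27 + $395.69 = $2,827.65
Net pay = $9,586.46 − $2,827.65 = $6,758.81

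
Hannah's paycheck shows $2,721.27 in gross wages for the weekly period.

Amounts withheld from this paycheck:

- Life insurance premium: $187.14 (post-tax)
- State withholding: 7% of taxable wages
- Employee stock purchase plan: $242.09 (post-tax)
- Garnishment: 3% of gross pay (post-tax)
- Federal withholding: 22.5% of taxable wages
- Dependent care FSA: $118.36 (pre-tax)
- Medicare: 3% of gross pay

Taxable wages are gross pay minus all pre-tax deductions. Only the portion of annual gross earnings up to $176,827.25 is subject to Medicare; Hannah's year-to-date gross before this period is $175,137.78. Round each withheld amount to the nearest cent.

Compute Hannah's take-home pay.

Dependent care FSA: $118.36
Taxable wages = $2,721.27 − $118.36 = $2,602.91
State withholding: $2,602.91 × 0.07 = $182.20
Federal withholding: $2,602.91 × 0.225 = $585.65
Medicare: only $176,827.25 − $175,137.78 = $1,689.47 of this check is subject → $1,689.47 × 0.03 = $50.68
Garnishment: $2,721.27 × 0.03 = $81.64
Employee stock purchase plan: $242.09
Life insurance premium: $187.14
Total deductions = $118.36 + $182.20 + $585.65 + $50.68 + $81.64 + $242.09 + $187.14 = $1,447.76
Net pay = $2,721.27 − $1,447.76 = $1,273.51

$1,273.51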